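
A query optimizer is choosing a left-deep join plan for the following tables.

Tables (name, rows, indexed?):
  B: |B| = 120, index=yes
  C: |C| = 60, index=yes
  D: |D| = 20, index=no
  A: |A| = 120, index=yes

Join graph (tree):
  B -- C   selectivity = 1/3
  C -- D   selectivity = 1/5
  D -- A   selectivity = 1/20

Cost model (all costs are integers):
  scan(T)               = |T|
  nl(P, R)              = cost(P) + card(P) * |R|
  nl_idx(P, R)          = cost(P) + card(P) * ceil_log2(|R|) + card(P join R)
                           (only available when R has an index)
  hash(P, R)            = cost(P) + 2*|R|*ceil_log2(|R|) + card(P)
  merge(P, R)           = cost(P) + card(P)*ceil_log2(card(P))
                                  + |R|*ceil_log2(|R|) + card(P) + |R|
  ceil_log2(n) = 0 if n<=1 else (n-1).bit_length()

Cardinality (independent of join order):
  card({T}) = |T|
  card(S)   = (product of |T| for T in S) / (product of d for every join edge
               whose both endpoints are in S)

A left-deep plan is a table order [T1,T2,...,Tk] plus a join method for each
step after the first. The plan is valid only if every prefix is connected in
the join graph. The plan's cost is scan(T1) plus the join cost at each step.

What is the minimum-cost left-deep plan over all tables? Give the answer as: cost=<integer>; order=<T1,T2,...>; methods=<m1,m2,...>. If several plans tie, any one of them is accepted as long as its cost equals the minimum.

cost=4240; order=D,A,C,B; methods=nl_idx,hash,hash

Selinger DP (subsets sized 1..n):
  {B}: scan cost=120, card=120
  {C}: scan cost=60, card=60
  {D}: scan cost=20, card=20
  {A}: scan cost=120, card=120
  {BC}: card=2400; try (C,hash)→960, (B,merge)→1440, (C,merge)→1500, (B,hash)→1800, (B,nl_idx)→2880, (C,nl_idx)→3240 …(+2); best=960 via (C,hash)
  {CD}: card=240; try (D,hash)→320, (C,nl_idx)→380, (C,merge)→560, (D,merge)→600, (C,hash)→760, (C,nl)→1220 …(+1); best=320 via (D,hash)
  {AD}: card=120; try (A,nl_idx)→280, (D,hash)→440, (A,merge)→1100, (D,merge)→1200, (A,hash)→1720, (A,nl)→2420 …(+1); best=280 via (A,nl_idx)
  {BCD}: card=9600; try (B,hash)→2240, (B,merge)→3440, (D,hash)→3560, (B,nl_idx)→11600, (B,nl)→29120, (D,merge)→32280 …(+1); best=2240 via (B,hash)
  {ACD}: card=1440; try (C,hash)→1120, (C,merge)→1660, (A,hash)→2240, (C,nl_idx)→2440, (A,merge)→3440, (A,nl_idx)→3440 …(+2); best=1120 via (C,hash)
  {ABCD}: card=57600; try (B,hash)→4240, (A,hash)→13520, (B,merge)→19360, (B,nl_idx)→68800, (A,nl_idx)→127040, (A,merge)→147200 …(+2); best=4240 via (B,hash)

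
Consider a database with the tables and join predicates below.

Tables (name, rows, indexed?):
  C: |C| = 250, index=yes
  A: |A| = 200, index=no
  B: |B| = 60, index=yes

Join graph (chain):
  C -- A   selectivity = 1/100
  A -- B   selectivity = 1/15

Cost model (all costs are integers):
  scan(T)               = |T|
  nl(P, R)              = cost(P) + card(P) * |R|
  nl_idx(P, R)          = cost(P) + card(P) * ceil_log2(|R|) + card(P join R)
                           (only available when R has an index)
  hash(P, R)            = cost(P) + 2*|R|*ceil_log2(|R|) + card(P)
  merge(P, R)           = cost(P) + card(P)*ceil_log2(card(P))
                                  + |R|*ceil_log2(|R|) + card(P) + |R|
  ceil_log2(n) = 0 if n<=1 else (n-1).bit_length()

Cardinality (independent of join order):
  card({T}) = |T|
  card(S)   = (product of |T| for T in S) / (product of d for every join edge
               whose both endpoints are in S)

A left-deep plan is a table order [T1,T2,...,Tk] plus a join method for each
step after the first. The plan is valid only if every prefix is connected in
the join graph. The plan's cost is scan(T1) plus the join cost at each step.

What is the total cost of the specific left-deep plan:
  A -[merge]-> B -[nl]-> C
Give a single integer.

202420

step 1: scan A: cost=200, card=200
step 2: join B via merge
    card(P join B) = 200*60/(15) = 800
    cost = 200 + 200*8 + 60*6 + 200 + 60 = 2420
step 3: join C via nl
    card(P join C) = 800*250/(100) = 2000
    cost = 2420 + 800*250 = 202420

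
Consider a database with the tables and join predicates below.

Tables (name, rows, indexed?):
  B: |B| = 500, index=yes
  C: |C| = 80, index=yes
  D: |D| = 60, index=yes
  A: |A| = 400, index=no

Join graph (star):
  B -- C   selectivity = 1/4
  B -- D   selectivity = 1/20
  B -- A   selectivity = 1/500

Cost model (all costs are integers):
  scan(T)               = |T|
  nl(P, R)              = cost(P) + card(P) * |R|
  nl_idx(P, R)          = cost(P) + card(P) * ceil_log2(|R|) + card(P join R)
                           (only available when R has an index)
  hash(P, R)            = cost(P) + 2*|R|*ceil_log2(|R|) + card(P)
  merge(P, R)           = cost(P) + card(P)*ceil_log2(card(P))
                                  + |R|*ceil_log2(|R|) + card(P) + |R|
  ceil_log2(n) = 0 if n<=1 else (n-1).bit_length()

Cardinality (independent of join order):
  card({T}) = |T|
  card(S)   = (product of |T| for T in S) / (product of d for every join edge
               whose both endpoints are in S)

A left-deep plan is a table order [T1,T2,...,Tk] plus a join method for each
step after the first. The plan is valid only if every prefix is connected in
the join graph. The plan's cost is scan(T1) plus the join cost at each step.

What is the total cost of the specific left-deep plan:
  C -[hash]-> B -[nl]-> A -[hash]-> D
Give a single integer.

step 1: scan C: cost=80, card=80
step 2: join B via hash
    card(P join B) = 80*500/(4) = 10000
    cost = 80 + 2*500*9 + 80 = 9160
step 3: join A via nl
    card(P join A) = 10000*400/(500) = 8000
    cost = 9160 + 10000*400 = 4009160
step 4: join D via hash
    card(P join D) = 8000*60/(20) = 24000
    cost = 4009160 + 2*60*6 + 8000 = 4017880

4017880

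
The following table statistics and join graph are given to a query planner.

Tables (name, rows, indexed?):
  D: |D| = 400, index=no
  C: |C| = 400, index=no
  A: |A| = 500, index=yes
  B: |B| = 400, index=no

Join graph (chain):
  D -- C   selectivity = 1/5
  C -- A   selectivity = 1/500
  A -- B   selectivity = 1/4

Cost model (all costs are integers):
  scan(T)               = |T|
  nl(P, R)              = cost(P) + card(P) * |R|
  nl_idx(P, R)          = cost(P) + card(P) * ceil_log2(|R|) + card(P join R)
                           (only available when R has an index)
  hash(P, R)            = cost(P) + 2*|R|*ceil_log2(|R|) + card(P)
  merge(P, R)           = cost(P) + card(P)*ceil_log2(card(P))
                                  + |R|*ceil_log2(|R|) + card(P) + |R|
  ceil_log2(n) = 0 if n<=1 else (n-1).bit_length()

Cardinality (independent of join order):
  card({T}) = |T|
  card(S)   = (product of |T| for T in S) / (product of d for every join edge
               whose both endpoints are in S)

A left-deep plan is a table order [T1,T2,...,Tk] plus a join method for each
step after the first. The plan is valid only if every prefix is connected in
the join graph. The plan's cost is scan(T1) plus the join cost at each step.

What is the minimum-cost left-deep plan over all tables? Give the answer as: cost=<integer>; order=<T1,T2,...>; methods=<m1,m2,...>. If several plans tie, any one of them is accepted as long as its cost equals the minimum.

Selinger DP (subsets sized 1..n):
  {D}: scan cost=400, card=400
  {C}: scan cost=400, card=400
  {A}: scan cost=500, card=500
  {B}: scan cost=400, card=400
  {CD}: card=32000; try (D,hash)→8000, (C,hash)→8000, (D,merge)→8400, (C,merge)→8400, (D,nl)→160400, (C,nl)→160400; best=8000 via (D,hash)
  {AC}: card=400; try (A,nl_idx)→4400, (C,hash)→8200, (A,merge)→9400, (C,merge)→9500, (A,hash)→9800, (A,nl)→200400 …(+1); best=4400 via (A,nl_idx)
  {AB}: card=50000; try (B,hash)→8200, (A,merge)→9400, (B,merge)→9500, (A,hash)→9800, (A,nl_idx)→54000, (A,nl)→200400 …(+1); best=8200 via (B,hash)
  {ACD}: card=32000; try (D,hash)→12000, (D,merge)→12400, (A,hash)→49000, (D,nl)→164400, (A,nl_idx)→328000, (A,merge)→525000 …(+1); best=12000 via (D,hash)
  {ABC}: card=40000; try (B,hash)→12000, (B,merge)→12400, (C,hash)→65400, (B,nl)→164400, (C,merge)→862200, (C,nl)→20008200; best=12000 via (B,hash)
  {ABCD}: card=3200000; try (B,hash)→51200, (D,hash)→59200, (B,merge)→528000, (D,merge)→696000, (B,nl)→12812000, (D,nl)→16012000; best=51200 via (B,hash)

cost=51200; order=C,A,D,B; methods=nl_idx,hash,hash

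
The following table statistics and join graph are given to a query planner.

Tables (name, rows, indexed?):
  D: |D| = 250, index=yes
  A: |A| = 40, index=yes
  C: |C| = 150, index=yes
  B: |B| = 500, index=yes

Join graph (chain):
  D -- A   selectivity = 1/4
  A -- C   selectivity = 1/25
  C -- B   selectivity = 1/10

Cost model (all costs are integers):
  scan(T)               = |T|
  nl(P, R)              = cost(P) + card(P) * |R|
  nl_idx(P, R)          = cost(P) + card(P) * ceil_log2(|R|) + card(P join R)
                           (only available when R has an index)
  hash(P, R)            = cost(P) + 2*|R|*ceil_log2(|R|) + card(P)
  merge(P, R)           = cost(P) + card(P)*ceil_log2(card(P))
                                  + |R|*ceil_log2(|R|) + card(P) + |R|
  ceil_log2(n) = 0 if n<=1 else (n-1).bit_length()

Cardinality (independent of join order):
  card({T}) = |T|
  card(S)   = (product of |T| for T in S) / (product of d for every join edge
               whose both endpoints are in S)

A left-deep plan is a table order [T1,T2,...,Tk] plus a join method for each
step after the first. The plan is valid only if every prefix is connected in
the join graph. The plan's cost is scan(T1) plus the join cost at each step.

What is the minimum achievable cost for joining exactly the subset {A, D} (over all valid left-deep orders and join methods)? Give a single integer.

980

Selinger DP over subsets of {A,D}:
  {D}: scan cost=250, card=250
  {A}: scan cost=40, card=40
  {AD}: card=2500; try (A,hash)→980, (D,merge)→2570, (A,merge)→2780, (D,nl_idx)→2860, (D,hash)→4080, (A,nl_idx)→4250 …(+2); best=980 via (A,hash)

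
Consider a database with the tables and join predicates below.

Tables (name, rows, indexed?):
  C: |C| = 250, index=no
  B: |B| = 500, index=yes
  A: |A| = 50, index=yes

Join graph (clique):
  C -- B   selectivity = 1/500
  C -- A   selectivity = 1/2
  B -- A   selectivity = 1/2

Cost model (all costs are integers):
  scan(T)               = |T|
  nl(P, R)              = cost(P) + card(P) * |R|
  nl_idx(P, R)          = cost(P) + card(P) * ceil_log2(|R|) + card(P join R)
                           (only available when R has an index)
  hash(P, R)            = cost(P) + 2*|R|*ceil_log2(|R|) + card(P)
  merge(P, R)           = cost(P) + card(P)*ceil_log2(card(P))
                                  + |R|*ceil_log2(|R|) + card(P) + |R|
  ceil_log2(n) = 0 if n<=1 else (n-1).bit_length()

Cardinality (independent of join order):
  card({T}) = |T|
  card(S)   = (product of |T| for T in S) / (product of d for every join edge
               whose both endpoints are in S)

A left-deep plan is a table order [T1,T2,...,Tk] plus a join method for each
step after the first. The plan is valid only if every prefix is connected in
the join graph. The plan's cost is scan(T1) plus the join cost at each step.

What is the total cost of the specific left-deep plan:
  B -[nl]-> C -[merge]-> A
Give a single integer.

step 1: scan B: cost=500, card=500
step 2: join C via nl
    card(P join C) = 500*250/(500) = 250
    cost = 500 + 500*250 = 125500
step 3: join A via merge
    card(P join A) = 250*50/(2*2) = 3125
    cost = 125500 + 250*8 + 50*6 + 250 + 50 = 128100

128100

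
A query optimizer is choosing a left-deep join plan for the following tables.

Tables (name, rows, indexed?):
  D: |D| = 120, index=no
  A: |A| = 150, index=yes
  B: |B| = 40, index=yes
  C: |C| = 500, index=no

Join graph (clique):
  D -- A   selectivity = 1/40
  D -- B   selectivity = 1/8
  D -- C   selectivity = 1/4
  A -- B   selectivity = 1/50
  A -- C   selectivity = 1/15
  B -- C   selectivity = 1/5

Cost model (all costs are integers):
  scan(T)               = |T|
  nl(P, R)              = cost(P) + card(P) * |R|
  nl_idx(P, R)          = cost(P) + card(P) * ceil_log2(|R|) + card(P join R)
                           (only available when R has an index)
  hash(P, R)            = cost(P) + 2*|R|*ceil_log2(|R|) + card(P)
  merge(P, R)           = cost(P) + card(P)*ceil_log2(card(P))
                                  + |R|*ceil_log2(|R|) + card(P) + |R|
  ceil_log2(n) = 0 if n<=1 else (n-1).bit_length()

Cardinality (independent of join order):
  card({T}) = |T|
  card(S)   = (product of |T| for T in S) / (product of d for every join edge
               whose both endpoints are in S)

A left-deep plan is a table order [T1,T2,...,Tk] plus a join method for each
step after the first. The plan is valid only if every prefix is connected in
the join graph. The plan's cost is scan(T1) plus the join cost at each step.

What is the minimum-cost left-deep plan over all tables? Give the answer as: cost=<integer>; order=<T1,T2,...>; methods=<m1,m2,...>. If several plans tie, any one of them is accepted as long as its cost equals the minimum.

cost=7595; order=B,A,D,C; methods=nl_idx,hash,merge

Selinger DP (subsets sized 1..n):
  {D}: scan cost=120, card=120
  {A}: scan cost=150, card=150
  {B}: scan cost=40, card=40
  {C}: scan cost=500, card=500
  {AD}: card=450; try (A,nl_idx)→1530, (D,hash)→1980, (A,merge)→2430, (D,merge)→2460, (A,hash)→2640, (A,nl)→18120 …(+1); best=1530 via (A,nl_idx)
  {BD}: card=600; try (B,hash)→720, (D,merge)→1280, (B,merge)→1360, (B,nl_idx)→1440, (D,hash)→1760, (D,nl)→4840 …(+1); best=720 via (B,hash)
  {CD}: card=15000; try (D,hash)→2680, (C,merge)→6080, (D,merge)→6460, (C,hash)→9240, (C,nl)→60120, (D,nl)→60500; best=2680 via (D,hash)
  {AB}: card=120; try (A,nl_idx)→480, (B,hash)→780, (B,nl_idx)→1170, (A,merge)→1670, (B,merge)→1780, (A,hash)→2480 …(+2); best=480 via (A,nl_idx)
  {AC}: card=5000; try (A,hash)→3400, (C,merge)→6500, (A,merge)→6850, (C,hash)→9300, (A,nl_idx)→9500, (C,nl)→75150 …(+1); best=3400 via (A,hash)
  {BC}: card=4000; try (B,hash)→1480, (C,merge)→5320, (B,merge)→5780, (B,nl_idx)→7500, (C,hash)→9080, (C,nl)→20040 …(+1); best=1480 via (B,hash)
  {ABD}: card=45; try (D,hash)→2280, (D,merge)→2400, (B,hash)→2460, (A,hash)→3720, (B,nl_idx)→4275, (A,nl_idx)→5565 …(+5); best=2280 via (D,hash)
  {ACD}: card=3750; try (D,hash)→10080, (C,hash)→10980, (C,merge)→11030, (A,hash)→20080, (D,merge)→74360, (A,nl_idx)→126430 …(+4); best=10080 via (D,hash)
  {BCD}: card=15000; try (D,hash)→7160, (C,hash)→10320, (C,merge)→12320, (B,hash)→18160, (D,merge)→54440, (B,nl_idx)→107680 …(+4); best=7160 via (D,hash)
  {ABC}: card=800; try (C,merge)→6440, (A,hash)→7880, (B,hash)→8880, (C,hash)→9600, (B,nl_idx)→34200, (A,nl_idx)→34280 …(+5); best=6440 via (C,merge)
  {ABCD}: card=75; try (C,merge)→7595, (D,hash)→8920, (C,hash)→11325, (B,hash)→14310, (D,merge)→16200, (A,hash)→24560 …(+8); best=7595 via (C,merge)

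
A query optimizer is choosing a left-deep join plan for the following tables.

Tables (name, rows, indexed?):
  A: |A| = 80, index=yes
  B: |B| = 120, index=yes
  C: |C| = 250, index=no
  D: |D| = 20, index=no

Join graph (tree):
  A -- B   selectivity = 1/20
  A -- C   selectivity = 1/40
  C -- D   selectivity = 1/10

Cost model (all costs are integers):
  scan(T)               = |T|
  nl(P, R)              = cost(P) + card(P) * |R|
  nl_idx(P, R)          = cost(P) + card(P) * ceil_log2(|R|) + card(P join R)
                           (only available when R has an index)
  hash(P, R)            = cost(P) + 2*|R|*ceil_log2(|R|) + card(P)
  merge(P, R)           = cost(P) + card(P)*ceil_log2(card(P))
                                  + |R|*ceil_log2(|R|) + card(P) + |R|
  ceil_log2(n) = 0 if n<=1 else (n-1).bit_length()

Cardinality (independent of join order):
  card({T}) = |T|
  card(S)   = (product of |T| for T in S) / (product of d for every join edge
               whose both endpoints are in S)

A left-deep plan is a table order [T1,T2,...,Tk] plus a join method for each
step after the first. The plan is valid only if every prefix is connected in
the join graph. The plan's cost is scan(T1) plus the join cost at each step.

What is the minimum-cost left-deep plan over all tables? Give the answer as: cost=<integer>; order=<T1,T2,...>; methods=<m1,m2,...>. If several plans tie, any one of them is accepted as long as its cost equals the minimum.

cost=5000; order=C,A,D,B; methods=hash,hash,hash

Selinger DP (subsets sized 1..n):
  {A}: scan cost=80, card=80
  {B}: scan cost=120, card=120
  {C}: scan cost=250, card=250
  {D}: scan cost=20, card=20
  {AB}: card=480; try (B,nl_idx)→1120, (A,hash)→1360, (A,nl_idx)→1440, (B,merge)→1680, (A,merge)→1720, (B,hash)→1840 …(+2); best=1120 via (B,nl_idx)
  {AC}: card=500; try (A,hash)→1620, (A,nl_idx)→2500, (C,merge)→2970, (A,merge)→3140, (C,hash)→4160, (C,nl)→20080 …(+1); best=1620 via (A,hash)
  {CD}: card=500; try (D,hash)→700, (C,merge)→2390, (D,merge)→2620, (C,hash)→4040, (C,nl)→5020, (D,nl)→5250; best=700 via (D,hash)
  {ABC}: card=3000; try (B,hash)→3800, (C,hash)→5600, (B,merge)→7580, (B,nl_idx)→8120, (C,merge)→8170, (B,nl)→61620 …(+1); best=3800 via (B,hash)
  {ACD}: card=1000; try (D,hash)→2320, (A,hash)→2320, (A,nl_idx)→5200, (A,merge)→6340, (D,merge)→6740, (D,nl)→11620 …(+1); best=2320 via (D,hash)
  {ABCD}: card=6000; try (B,hash)→5000, (D,hash)→7000, (B,merge)→14280, (B,nl_idx)→15320, (D,merge)→42920, (D,nl)→63800 …(+1); best=5000 via (B,hash)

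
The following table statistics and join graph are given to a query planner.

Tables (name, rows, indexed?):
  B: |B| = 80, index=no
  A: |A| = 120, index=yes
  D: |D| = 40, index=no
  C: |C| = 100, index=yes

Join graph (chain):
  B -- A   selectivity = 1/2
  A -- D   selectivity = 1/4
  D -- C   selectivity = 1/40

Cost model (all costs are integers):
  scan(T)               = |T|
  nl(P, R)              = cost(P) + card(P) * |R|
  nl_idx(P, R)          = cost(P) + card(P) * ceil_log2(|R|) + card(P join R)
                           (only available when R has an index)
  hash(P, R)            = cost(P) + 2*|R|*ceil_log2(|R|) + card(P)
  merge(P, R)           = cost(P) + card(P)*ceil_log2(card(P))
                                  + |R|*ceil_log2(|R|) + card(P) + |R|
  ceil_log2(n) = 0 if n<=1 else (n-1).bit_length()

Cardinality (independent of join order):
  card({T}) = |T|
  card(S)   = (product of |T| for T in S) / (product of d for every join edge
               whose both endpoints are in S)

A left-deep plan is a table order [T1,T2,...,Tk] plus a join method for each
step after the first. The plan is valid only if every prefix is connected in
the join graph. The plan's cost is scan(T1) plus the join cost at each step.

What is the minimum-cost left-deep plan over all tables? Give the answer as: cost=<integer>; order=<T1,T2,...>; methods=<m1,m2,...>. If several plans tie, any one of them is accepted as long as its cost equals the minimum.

Selinger DP (subsets sized 1..n):
  {B}: scan cost=80, card=80
  {A}: scan cost=120, card=120
  {D}: scan cost=40, card=40
  {C}: scan cost=100, card=100
  {AB}: card=4800; try (B,hash)→1360, (A,merge)→1680, (B,merge)→1720, (A,hash)→1840, (A,nl_idx)→5440, (A,nl)→9680 …(+1); best=1360 via (B,hash)
  {AD}: card=1200; try (D,hash)→720, (A,merge)→1280, (D,merge)→1360, (A,nl_idx)→1520, (A,hash)→1760, (A,nl)→4840 …(+1); best=720 via (D,hash)
  {CD}: card=100; try (C,nl_idx)→420, (D,hash)→680, (C,merge)→1120, (D,merge)→1180, (C,hash)→1480, (C,nl)→4040 …(+1); best=420 via (C,nl_idx)
  {ABD}: card=48000; try (B,hash)→3040, (D,hash)→6640, (B,merge)→15760, (D,merge)→68840, (B,nl)→96720, (D,nl)→193360; best=3040 via (B,hash)
  {ACD}: card=3000; try (A,merge)→2180, (A,hash)→2200, (C,hash)→3320, (A,nl_idx)→4120, (C,nl_idx)→12120, (A,nl)→12420 …(+2); best=2180 via (A,merge)
  {ABCD}: card=120000; try (B,hash)→6300, (B,merge)→41820, (C,hash)→52440, (B,nl)→242180, (C,nl_idx)→459040, (C,merge)→819840 …(+1); best=6300 via (B,hash)

cost=6300; order=D,C,A,B; methods=nl_idx,merge,hash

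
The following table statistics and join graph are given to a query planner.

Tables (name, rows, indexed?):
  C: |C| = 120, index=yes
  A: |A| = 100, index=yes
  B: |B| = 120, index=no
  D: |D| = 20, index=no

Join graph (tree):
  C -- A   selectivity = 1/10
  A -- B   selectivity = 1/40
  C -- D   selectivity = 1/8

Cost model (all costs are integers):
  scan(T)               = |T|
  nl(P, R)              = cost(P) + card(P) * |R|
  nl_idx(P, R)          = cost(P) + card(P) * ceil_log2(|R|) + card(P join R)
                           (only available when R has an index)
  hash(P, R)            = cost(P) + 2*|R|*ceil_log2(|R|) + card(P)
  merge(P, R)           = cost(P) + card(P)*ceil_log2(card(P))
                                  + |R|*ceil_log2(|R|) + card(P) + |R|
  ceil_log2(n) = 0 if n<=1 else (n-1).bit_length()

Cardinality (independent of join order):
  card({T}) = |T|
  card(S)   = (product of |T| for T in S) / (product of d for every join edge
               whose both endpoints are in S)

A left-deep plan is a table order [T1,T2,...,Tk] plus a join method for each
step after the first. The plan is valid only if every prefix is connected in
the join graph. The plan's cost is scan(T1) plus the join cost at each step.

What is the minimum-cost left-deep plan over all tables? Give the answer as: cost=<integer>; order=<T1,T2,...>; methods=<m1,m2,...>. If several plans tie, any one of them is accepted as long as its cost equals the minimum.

cost=6820; order=C,D,A,B; methods=hash,hash,hash

Selinger DP (subsets sized 1..n):
  {C}: scan cost=120, card=120
  {A}: scan cost=100, card=100
  {B}: scan cost=120, card=120
  {D}: scan cost=20, card=20
  {AC}: card=1200; try (A,hash)→1640, (C,merge)→1860, (C,hash)→1880, (A,merge)→1880, (C,nl_idx)→2000, (A,nl_idx)→2160 …(+2); best=1640 via (A,hash)
  {CD}: card=300; try (D,hash)→440, (C,nl_idx)→460, (C,merge)→1100, (D,merge)→1200, (C,hash)→1720, (C,nl)→2420 …(+1); best=440 via (D,hash)
  {AB}: card=300; try (A,nl_idx)→1260, (A,hash)→1640, (B,merge)→1860, (B,hash)→1880, (A,merge)→1880, (B,nl)→12100 …(+1); best=1260 via (A,nl_idx)
  {ABC}: card=3600; try (C,hash)→3240, (B,hash)→4520, (C,merge)→5220, (C,nl_idx)→6960, (B,merge)→17000, (C,nl)→37260 …(+1); best=3240 via (C,hash)
  {ACD}: card=3000; try (A,hash)→2140, (D,hash)→3040, (A,merge)→4240, (A,nl_idx)→5540, (D,merge)→16160, (D,nl)→25640 …(+1); best=2140 via (A,hash)
  {ABCD}: card=9000; try (B,hash)→6820, (D,hash)→7040, (B,merge)→42100, (D,merge)→50160, (D,nl)→75240, (B,nl)→362140; best=6820 via (B,hash)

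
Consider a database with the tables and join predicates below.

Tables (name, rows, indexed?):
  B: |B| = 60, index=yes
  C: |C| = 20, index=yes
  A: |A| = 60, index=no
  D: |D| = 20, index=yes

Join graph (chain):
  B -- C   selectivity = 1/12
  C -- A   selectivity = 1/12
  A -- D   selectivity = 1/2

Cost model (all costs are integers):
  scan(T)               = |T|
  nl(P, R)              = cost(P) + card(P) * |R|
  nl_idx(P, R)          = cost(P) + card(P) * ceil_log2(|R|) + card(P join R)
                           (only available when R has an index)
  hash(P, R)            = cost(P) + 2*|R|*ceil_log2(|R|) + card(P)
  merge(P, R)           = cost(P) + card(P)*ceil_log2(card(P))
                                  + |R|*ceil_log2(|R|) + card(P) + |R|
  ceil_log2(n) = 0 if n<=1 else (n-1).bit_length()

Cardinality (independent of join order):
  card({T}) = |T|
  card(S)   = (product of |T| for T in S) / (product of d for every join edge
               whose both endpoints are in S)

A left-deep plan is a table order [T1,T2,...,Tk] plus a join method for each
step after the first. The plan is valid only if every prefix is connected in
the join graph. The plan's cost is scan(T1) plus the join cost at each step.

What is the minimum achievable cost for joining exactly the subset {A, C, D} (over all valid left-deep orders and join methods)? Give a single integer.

620

Selinger DP over subsets of {A,C,D}:
  {C}: scan cost=20, card=20
  {A}: scan cost=60, card=60
  {D}: scan cost=20, card=20
  {AC}: card=100; try (C,hash)→320, (C,nl_idx)→460, (A,merge)→560, (C,merge)→600, (A,hash)→760, (A,nl)→1220 …(+1); best=320 via (C,hash)
  {AD}: card=600; try (D,hash)→320, (A,merge)→560, (D,merge)→600, (A,hash)→760, (D,nl_idx)→960, (A,nl)→1220 …(+1); best=320 via (D,hash)
  {ACD}: card=1000; try (D,hash)→620, (C,hash)→1120, (D,merge)→1240, (D,nl_idx)→1820, (D,nl)→2320, (C,nl_idx)→4320 …(+2); best=620 via (D,hash)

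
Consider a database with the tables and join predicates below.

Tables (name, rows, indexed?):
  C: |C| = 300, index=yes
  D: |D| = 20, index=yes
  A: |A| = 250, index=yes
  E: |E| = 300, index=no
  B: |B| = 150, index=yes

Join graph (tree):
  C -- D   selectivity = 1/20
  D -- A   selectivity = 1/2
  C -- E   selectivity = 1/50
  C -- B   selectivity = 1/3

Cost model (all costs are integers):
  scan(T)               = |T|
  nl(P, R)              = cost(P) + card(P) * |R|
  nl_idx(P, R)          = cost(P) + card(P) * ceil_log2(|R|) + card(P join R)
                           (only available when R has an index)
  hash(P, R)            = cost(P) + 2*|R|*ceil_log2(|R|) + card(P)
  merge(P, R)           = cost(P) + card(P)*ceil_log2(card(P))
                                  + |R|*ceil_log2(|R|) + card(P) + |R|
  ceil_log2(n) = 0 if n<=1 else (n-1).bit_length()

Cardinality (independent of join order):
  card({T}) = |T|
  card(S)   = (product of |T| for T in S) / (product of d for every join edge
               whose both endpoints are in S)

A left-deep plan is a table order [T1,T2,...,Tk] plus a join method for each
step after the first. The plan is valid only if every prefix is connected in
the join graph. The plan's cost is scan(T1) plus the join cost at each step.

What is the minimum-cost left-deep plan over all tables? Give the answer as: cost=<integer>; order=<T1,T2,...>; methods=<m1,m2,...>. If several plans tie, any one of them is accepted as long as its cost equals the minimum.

cost=104400; order=D,C,E,B,A; methods=nl_idx,hash,hash,hash

Selinger DP (subsets sized 1..n):
  {C}: scan cost=300, card=300
  {D}: scan cost=20, card=20
  {A}: scan cost=250, card=250
  {E}: scan cost=300, card=300
  {B}: scan cost=150, card=150
  {CD}: card=300; try (C,nl_idx)→500, (D,hash)→800, (D,nl_idx)→2100, (C,merge)→3140, (D,merge)→3420, (C,hash)→5440 …(+2); best=500 via (C,nl_idx)
  {CE}: card=1800; try (C,nl_idx)→4800, (E,hash)→6000, (C,hash)→6000, (E,merge)→6300, (C,merge)→6300, (E,nl)→90300 …(+1); best=4800 via (C,nl_idx)
  {BC}: card=15000; try (B,hash)→3000, (C,merge)→4500, (B,merge)→4650, (C,hash)→5700, (C,nl_idx)→16500, (B,nl_idx)→17700 …(+2); best=3000 via (B,hash)
  {AD}: card=2500; try (D,hash)→700, (A,merge)→2390, (D,merge)→2620, (A,nl_idx)→2680, (D,nl_idx)→4000, (A,hash)→4040 …(+2); best=700 via (D,hash)
  {ACD}: card=37500; try (A,hash)→4800, (A,merge)→5750, (C,hash)→8600, (C,merge)→36200, (A,nl_idx)→40400, (C,nl_idx)→60700 …(+2); best=4800 via (A,hash)
  {CDE}: card=1800; try (E,hash)→6200, (E,merge)→6500, (D,hash)→6800, (D,nl_idx)→15600, (D,merge)→26520, (D,nl)→40800 …(+1); best=6200 via (E,hash)
  {BCD}: card=15000; try (B,hash)→3200, (B,merge)→4850, (B,nl_idx)→17900, (D,hash)→18200, (B,nl)→45500, (D,nl_idx)→93000 …(+2); best=3200 via (B,hash)
  {BCE}: card=90000; try (B,hash)→9000, (E,hash)→23400, (B,merge)→27750, (B,nl_idx)→109200, (E,merge)→231000, (B,nl)→274800 …(+1); best=9000 via (B,hash)
  {ACDE}: card=225000; try (A,hash)→12000, (A,merge)→30050, (E,hash)→47700, (A,nl_idx)→245600, (A,nl)→456200, (E,merge)→645300 …(+1); best=12000 via (A,hash)
  {ABCD}: card=1875000; try (A,hash)→22200, (B,hash)→44700, (A,merge)→230450, (B,merge)→643650, (A,nl_idx)→1998200, (B,nl_idx)→2179800 …(+2); best=22200 via (A,hash)
  {BCDE}: card=90000; try (B,hash)→10400, (E,hash)→23600, (B,merge)→29150, (D,hash)→99200, (B,nl_idx)→110600, (E,merge)→231200 …(+5); best=10400 via (B,hash)
  {ABCDE}: card=11250000; try (A,hash)→104400, (B,hash)→239400, (A,merge)→1632650, (E,hash)→1902600, (B,merge)→4288350, (A,nl_idx)→11980400 …(+5); best=104400 via (A,hash)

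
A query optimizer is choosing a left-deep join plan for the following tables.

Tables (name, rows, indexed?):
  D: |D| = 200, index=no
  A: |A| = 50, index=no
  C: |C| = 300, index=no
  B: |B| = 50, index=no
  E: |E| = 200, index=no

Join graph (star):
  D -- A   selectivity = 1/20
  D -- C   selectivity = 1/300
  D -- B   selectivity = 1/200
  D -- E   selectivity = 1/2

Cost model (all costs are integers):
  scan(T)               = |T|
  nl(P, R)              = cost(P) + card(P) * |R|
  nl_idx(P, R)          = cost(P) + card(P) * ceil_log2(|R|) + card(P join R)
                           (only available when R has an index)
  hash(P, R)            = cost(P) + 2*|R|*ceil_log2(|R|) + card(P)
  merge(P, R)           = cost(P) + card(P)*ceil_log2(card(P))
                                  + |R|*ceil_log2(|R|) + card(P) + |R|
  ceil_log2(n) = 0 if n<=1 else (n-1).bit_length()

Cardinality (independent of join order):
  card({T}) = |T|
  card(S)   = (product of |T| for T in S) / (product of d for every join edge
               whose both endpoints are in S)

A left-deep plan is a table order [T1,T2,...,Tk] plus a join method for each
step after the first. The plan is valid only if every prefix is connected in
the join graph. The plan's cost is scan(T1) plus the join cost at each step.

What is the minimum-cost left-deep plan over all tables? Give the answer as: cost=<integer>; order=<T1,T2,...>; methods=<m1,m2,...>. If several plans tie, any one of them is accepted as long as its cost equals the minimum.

cost=7800; order=D,B,C,A,E; methods=hash,merge,hash,merge

Selinger DP (subsets sized 1..n):
  {D}: scan cost=200, card=200
  {A}: scan cost=50, card=50
  {C}: scan cost=300, card=300
  {B}: scan cost=50, card=50
  {E}: scan cost=200, card=200
  {AD}: card=500; try (A,hash)→1000, (D,merge)→2200, (A,merge)→2350, (D,hash)→3300, (D,nl)→10050, (A,nl)→10200; best=1000 via (A,hash)
  {CD}: card=200; try (D,hash)→3800, (C,merge)→5000, (D,merge)→5100, (C,hash)→5800, (C,nl)→60200, (D,nl)→60300; best=3800 via (D,hash)
  {BD}: card=50; try (B,hash)→1000, (D,merge)→2200, (B,merge)→2350, (D,hash)→3300, (D,nl)→10050, (B,nl)→10200; best=1000 via (B,hash)
  {DE}: card=20000; try (E,hash)→3600, (D,hash)→3600, (E,merge)→3800, (D,merge)→3800, (E,nl)→40200, (D,nl)→40200; best=3600 via (E,hash)
  {ACD}: card=500; try (A,hash)→4600, (A,merge)→5950, (C,hash)→6900, (C,merge)→9000, (A,nl)→13800, (C,nl)→151000; best=4600 via (A,hash)
  {ABD}: card=125; try (A,hash)→1650, (A,merge)→1700, (B,hash)→2100, (A,nl)→3500, (B,merge)→6350, (B,nl)→26000; best=1650 via (A,hash)
  {ADE}: card=50000; try (E,hash)→4700, (E,merge)→7800, (A,hash)→24200, (E,nl)→101000, (A,merge)→323950, (A,nl)→1003600; best=4700 via (E,hash)
  {BCD}: card=50; try (C,merge)→4350, (B,hash)→4600, (B,merge)→5950, (C,hash)→6450, (B,nl)→13800, (C,nl)→16000; best=4350 via (C,merge)
  {CDE}: card=20000; try (E,hash)→7200, (E,merge)→7400, (C,hash)→29000, (E,nl)→43800, (C,merge)→326600, (C,nl)→6003600; best=7200 via (E,hash)
  {BDE}: card=5000; try (E,merge)→3150, (E,hash)→4250, (E,nl)→11000, (B,hash)→24200, (B,merge)→323950, (B,nl)→1003600; best=3150 via (E,merge)
  {ABCD}: card=125; try (A,hash)→5000, (A,merge)→5050, (C,merge)→5650, (B,hash)→5700, (A,nl)→6850, (C,hash)→7175 …(+3); best=5000 via (A,hash)
  {ACDE}: card=50000; try (E,hash)→8300, (E,merge)→11400, (A,hash)→27800, (C,hash)→60100, (E,nl)→104600, (A,merge)→327550 …(+3); best=8300 via (E,hash)
  {ABDE}: card=12500; try (E,merge)→4450, (E,hash)→4975, (A,hash)→8750, (E,nl)→26650, (B,hash)→55300, (A,merge)→73500 …(+3); best=4450 via (E,merge)
  {BCDE}: card=5000; try (E,merge)→6500, (E,hash)→7600, (C,hash)→13550, (E,nl)→14350, (B,hash)→27800, (C,merge)→76150 …(+3); best=6500 via (E,merge)
  {ABCDE}: card=12500; try (E,merge)→7800, (E,hash)→8325, (A,hash)→12100, (C,hash)→22350, (E,nl)→30000, (B,hash)→58900 …(+6); best=7800 via (E,merge)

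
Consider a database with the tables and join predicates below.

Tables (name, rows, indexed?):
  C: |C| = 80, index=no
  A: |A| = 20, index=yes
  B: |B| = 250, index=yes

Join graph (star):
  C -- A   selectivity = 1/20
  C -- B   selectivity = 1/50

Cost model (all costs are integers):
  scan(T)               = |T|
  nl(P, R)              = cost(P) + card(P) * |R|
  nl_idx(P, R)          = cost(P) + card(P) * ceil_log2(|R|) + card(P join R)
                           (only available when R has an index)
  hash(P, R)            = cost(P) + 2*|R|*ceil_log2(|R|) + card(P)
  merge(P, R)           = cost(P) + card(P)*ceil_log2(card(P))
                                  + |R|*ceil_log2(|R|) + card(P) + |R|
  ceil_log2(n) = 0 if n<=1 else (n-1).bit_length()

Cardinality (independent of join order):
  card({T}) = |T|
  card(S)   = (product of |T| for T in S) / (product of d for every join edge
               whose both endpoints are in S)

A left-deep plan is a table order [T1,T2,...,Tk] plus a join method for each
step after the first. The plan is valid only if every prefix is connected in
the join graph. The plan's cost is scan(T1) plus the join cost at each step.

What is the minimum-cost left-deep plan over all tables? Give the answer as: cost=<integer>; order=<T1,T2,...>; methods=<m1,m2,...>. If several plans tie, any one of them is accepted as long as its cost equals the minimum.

cost=1400; order=C,A,B; methods=hash,nl_idx

Selinger DP (subsets sized 1..n):
  {C}: scan cost=80, card=80
  {A}: scan cost=20, card=20
  {B}: scan cost=250, card=250
  {AC}: card=80; try (A,hash)→360, (A,nl_idx)→560, (C,merge)→780, (A,merge)→840, (C,hash)→1160, (C,nl)→1620 …(+1); best=360 via (A,hash)
  {BC}: card=400; try (B,nl_idx)→1120, (C,hash)→1620, (B,merge)→2970, (C,merge)→3140, (B,hash)→4160, (B,nl)→20080 …(+1); best=1120 via (B,nl_idx)
  {ABC}: card=400; try (B,nl_idx)→1400, (A,hash)→1720, (B,merge)→3250, (A,nl_idx)→3520, (B,hash)→4440, (A,merge)→5240 …(+2); best=1400 via (B,nl_idx)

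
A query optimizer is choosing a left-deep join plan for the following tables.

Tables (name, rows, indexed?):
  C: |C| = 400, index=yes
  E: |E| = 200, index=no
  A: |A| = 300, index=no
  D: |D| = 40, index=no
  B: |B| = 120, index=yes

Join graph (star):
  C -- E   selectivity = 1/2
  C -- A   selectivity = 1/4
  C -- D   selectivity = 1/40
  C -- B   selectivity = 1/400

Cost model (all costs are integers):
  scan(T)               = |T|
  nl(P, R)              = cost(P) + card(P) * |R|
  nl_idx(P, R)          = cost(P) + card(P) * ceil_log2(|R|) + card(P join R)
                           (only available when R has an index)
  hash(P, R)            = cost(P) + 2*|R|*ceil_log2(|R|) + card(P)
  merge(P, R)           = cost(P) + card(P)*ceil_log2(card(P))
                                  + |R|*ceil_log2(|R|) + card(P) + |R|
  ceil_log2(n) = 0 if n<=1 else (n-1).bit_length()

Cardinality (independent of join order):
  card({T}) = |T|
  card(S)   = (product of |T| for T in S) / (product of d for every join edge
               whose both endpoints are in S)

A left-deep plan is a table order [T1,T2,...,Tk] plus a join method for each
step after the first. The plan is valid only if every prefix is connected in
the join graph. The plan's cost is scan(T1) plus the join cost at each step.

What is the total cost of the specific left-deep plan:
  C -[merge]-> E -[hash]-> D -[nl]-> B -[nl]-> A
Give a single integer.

8446680

step 1: scan C: cost=400, card=400
step 2: join E via merge
    card(P join E) = 400*200/(2) = 40000
    cost = 400 + 400*9 + 200*8 + 400 + 200 = 6200
step 3: join D via hash
    card(P join D) = 40000*40/(40) = 40000
    cost = 6200 + 2*40*6 + 40000 = 46680
step 4: join B via nl
    card(P join B) = 40000*120/(400) = 12000
    cost = 46680 + 40000*120 = 4846680
step 5: join A via nl
    card(P join A) = 12000*300/(4) = 900000
    cost = 4846680 + 12000*300 = 8446680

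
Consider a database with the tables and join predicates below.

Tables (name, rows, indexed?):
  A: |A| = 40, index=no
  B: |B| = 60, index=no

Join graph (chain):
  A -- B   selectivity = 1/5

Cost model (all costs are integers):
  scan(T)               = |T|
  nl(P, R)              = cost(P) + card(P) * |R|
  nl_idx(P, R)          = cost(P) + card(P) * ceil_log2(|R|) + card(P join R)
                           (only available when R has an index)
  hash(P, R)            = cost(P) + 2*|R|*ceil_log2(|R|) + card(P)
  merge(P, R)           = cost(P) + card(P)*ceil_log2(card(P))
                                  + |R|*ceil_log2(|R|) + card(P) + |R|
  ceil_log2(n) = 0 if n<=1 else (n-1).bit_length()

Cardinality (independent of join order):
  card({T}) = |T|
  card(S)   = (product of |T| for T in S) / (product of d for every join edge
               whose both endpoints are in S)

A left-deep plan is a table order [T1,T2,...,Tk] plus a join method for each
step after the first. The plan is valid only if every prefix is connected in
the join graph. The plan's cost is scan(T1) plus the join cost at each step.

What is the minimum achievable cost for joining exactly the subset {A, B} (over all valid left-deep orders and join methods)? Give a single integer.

Selinger DP over subsets of {A,B}:
  {A}: scan cost=40, card=40
  {B}: scan cost=60, card=60
  {AB}: card=480; try (A,hash)→600, (B,merge)→740, (A,merge)→760, (B,hash)→800, (B,nl)→2440, (A,nl)→2460; best=600 via (A,hash)

600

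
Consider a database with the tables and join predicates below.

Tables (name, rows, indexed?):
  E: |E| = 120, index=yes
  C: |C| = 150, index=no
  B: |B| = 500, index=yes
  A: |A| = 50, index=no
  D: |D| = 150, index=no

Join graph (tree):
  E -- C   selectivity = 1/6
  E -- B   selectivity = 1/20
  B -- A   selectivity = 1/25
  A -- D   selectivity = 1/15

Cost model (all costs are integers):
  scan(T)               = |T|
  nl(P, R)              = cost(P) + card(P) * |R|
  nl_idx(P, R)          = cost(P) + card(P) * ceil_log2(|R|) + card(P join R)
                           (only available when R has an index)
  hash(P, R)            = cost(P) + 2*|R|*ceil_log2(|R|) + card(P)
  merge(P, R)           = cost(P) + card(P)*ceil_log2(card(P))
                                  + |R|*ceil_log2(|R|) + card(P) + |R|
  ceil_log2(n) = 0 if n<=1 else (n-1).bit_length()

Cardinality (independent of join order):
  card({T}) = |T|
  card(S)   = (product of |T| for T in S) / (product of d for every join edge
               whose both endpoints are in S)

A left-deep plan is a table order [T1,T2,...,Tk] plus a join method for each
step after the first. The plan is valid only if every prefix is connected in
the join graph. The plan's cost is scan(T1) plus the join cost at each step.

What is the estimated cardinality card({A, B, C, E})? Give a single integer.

150000

Tables in S: A(50), B(500), C(150), E(120)
Edges inside S: E-C(d=6), E-B(d=20), B-A(d=25)
numerator = 50 * 500 * 150 * 120 = 450000000
denominator = 6 * 20 * 25 = 3000
card(S) = 450000000 / 3000 = 150000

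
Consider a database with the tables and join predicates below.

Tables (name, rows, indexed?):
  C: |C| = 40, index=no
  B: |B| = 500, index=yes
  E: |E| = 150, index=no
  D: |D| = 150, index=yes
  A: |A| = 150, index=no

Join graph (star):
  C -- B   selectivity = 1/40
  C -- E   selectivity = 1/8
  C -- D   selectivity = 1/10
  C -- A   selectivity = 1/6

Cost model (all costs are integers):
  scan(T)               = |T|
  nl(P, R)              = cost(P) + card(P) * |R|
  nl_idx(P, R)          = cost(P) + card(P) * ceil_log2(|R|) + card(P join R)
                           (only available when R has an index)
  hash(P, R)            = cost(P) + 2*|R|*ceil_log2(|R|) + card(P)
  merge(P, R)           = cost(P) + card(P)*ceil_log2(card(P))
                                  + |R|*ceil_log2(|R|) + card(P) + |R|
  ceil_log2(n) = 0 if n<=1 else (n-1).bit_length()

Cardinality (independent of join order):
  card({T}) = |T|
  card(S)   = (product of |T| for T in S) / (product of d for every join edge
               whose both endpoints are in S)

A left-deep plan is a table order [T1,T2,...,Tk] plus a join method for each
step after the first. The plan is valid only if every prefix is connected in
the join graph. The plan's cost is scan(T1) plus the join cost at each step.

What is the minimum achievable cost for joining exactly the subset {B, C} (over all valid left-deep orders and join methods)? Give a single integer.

900

Selinger DP over subsets of {B,C}:
  {C}: scan cost=40, card=40
  {B}: scan cost=500, card=500
  {BC}: card=500; try (B,nl_idx)→900, (C,hash)→1480, (B,merge)→5320, (C,merge)→5780, (B,hash)→9080, (B,nl)→20040 …(+1); best=900 via (B,nl_idx)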